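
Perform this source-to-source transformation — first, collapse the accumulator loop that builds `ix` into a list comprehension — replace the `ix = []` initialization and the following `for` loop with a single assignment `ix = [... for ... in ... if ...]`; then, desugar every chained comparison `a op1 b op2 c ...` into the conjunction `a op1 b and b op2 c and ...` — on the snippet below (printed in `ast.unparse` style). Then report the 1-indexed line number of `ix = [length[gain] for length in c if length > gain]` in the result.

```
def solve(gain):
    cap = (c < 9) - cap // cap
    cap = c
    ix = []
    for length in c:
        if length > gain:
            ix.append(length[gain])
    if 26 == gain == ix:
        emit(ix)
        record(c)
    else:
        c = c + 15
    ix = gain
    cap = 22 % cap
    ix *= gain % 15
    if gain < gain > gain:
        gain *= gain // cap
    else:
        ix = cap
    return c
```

Transformed code:
def solve(gain):
    cap = (c < 9) - cap // cap
    cap = c
    ix = [length[gain] for length in c if length > gain]
    if 26 == gain and gain == ix:
        emit(ix)
        record(c)
    else:
        c = c + 15
    ix = gain
    cap = 22 % cap
    ix *= gain % 15
    if gain < gain and gain > gain:
        gain *= gain // cap
    else:
        ix = cap
    return c

4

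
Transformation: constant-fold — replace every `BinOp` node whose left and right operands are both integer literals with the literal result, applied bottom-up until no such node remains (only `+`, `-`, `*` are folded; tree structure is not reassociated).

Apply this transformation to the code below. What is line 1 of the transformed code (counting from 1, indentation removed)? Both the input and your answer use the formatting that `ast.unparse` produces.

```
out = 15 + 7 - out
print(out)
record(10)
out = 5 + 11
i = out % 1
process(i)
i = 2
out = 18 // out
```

out = 22 - out

Transformed code:
out = 22 - out
print(out)
record(10)
out = 16
i = out % 1
process(i)
i = 2
out = 18 // out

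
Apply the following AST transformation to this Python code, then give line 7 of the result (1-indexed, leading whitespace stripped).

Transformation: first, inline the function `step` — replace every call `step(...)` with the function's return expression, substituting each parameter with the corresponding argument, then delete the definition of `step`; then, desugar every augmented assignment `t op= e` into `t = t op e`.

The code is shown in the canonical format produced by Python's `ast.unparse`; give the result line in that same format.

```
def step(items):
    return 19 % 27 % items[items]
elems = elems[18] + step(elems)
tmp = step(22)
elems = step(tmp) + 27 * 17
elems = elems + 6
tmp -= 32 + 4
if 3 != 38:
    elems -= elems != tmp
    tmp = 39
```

elems = elems - (elems != tmp)

Transformed code:
elems = elems[18] + 19 % 27 % elems[elems]
tmp = 19 % 27 % 22[22]
elems = 19 % 27 % tmp[tmp] + 27 * 17
elems = elems + 6
tmp = tmp - (32 + 4)
if 3 != 38:
    elems = elems - (elems != tmp)
    tmp = 39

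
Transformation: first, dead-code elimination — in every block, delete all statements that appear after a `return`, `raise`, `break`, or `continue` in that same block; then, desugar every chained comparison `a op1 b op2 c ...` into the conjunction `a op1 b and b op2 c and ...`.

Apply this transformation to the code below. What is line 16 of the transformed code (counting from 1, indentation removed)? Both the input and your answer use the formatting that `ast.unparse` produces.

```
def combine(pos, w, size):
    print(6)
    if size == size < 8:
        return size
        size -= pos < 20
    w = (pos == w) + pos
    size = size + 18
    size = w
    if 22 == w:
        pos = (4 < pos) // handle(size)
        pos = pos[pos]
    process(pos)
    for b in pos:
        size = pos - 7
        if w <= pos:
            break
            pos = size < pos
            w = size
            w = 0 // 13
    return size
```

Transformed code:
def combine(pos, w, size):
    print(6)
    if size == size and size < 8:
        return size
    w = (pos == w) + pos
    size = size + 18
    size = w
    if 22 == w:
        pos = (4 < pos) // handle(size)
        pos = pos[pos]
    process(pos)
    for b in pos:
        size = pos - 7
        if w <= pos:
            break
    return size

return size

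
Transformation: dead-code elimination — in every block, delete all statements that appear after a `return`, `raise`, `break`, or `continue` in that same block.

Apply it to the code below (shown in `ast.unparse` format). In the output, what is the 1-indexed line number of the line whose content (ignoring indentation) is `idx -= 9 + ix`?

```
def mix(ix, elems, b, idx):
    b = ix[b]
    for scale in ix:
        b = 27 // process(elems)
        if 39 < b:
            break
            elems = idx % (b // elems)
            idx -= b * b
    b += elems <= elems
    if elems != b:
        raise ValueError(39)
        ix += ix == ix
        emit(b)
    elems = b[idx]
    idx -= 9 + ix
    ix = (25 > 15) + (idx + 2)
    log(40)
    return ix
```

Transformed code:
def mix(ix, elems, b, idx):
    b = ix[b]
    for scale in ix:
        b = 27 // process(elems)
        if 39 < b:
            break
    b += elems <= elems
    if elems != b:
        raise ValueError(39)
    elems = b[idx]
    idx -= 9 + ix
    ix = (25 > 15) + (idx + 2)
    log(40)
    return ix

11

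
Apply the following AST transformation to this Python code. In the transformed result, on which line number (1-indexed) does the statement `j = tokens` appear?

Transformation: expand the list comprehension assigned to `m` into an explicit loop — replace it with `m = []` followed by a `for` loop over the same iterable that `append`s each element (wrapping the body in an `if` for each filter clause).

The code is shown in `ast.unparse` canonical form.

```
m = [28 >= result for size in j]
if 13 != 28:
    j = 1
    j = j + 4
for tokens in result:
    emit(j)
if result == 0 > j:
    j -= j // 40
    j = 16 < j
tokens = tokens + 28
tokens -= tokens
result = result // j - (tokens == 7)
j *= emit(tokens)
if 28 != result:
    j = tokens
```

17

Transformed code:
m = []
for size in j:
    m.append(28 >= result)
if 13 != 28:
    j = 1
    j = j + 4
for tokens in result:
    emit(j)
if result == 0 > j:
    j -= j // 40
    j = 16 < j
tokens = tokens + 28
tokens -= tokens
result = result // j - (tokens == 7)
j *= emit(tokens)
if 28 != result:
    j = tokens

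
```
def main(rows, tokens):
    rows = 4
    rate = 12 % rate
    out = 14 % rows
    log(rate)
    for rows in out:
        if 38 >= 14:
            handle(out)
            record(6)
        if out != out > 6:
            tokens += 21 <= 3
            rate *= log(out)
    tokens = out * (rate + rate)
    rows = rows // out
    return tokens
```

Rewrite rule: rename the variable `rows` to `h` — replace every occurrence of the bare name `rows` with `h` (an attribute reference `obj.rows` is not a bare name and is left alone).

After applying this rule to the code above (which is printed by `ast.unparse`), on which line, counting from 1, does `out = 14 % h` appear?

Transformed code:
def main(h, tokens):
    h = 4
    rate = 12 % rate
    out = 14 % h
    log(rate)
    for h in out:
        if 38 >= 14:
            handle(out)
            record(6)
        if out != out > 6:
            tokens += 21 <= 3
            rate *= log(out)
    tokens = out * (rate + rate)
    h = h // out
    return tokens

4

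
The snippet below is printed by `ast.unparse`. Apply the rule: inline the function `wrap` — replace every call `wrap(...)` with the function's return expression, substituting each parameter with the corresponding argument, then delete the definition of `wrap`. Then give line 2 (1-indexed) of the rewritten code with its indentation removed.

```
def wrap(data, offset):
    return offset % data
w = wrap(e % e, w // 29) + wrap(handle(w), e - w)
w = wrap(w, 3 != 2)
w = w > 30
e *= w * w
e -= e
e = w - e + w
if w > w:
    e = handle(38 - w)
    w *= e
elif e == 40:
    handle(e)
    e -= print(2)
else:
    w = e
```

w = (3 != 2) % w

Transformed code:
w = w // 29 % (e % e) + (e - w) % handle(w)
w = (3 != 2) % w
w = w > 30
e *= w * w
e -= e
e = w - e + w
if w > w:
    e = handle(38 - w)
    w *= e
elif e == 40:
    handle(e)
    e -= print(2)
else:
    w = e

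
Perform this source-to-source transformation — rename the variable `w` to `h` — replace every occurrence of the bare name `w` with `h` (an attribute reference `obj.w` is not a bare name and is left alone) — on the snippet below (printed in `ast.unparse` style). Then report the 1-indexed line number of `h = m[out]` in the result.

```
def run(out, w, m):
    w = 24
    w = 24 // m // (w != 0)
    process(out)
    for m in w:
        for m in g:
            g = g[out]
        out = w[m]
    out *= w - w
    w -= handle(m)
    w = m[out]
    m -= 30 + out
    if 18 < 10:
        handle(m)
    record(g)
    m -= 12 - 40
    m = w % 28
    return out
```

11

Transformed code:
def run(out, h, m):
    h = 24
    h = 24 // m // (h != 0)
    process(out)
    for m in h:
        for m in g:
            g = g[out]
        out = h[m]
    out *= h - h
    h -= handle(m)
    h = m[out]
    m -= 30 + out
    if 18 < 10:
        handle(m)
    record(g)
    m -= 12 - 40
    m = h % 28
    return out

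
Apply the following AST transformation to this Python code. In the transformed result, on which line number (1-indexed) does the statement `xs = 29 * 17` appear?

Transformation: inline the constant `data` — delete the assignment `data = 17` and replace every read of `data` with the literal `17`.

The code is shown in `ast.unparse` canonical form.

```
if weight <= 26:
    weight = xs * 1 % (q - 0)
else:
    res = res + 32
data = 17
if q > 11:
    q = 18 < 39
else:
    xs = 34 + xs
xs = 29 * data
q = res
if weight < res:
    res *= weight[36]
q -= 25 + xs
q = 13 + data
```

9

Transformed code:
if weight <= 26:
    weight = xs * 1 % (q - 0)
else:
    res = res + 32
if q > 11:
    q = 18 < 39
else:
    xs = 34 + xs
xs = 29 * 17
q = res
if weight < res:
    res *= weight[36]
q -= 25 + xs
q = 13 + 17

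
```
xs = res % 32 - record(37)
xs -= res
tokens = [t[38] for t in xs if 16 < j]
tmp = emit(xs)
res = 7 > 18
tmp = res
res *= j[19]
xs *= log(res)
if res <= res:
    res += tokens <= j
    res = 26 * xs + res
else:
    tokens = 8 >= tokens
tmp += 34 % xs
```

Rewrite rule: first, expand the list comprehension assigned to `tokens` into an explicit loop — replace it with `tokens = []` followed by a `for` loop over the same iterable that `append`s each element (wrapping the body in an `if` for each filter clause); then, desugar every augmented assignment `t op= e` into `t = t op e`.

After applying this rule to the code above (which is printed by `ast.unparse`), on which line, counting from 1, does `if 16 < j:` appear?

Transformed code:
xs = res % 32 - record(37)
xs = xs - res
tokens = []
for t in xs:
    if 16 < j:
        tokens.append(t[38])
tmp = emit(xs)
res = 7 > 18
tmp = res
res = res * j[19]
xs = xs * log(res)
if res <= res:
    res = res + (tokens <= j)
    res = 26 * xs + res
else:
    tokens = 8 >= tokens
tmp = tmp + 34 % xs

5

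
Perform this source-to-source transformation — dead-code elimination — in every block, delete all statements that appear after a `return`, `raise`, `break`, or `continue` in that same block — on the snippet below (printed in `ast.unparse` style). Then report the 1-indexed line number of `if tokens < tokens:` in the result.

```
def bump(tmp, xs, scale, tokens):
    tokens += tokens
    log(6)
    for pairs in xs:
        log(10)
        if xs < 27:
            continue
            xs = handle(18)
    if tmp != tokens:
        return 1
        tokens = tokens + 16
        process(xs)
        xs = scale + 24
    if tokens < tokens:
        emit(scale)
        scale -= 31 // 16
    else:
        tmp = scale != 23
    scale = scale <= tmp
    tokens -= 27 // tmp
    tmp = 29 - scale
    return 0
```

10

Transformed code:
def bump(tmp, xs, scale, tokens):
    tokens += tokens
    log(6)
    for pairs in xs:
        log(10)
        if xs < 27:
            continue
    if tmp != tokens:
        return 1
    if tokens < tokens:
        emit(scale)
        scale -= 31 // 16
    else:
        tmp = scale != 23
    scale = scale <= tmp
    tokens -= 27 // tmp
    tmp = 29 - scale
    return 0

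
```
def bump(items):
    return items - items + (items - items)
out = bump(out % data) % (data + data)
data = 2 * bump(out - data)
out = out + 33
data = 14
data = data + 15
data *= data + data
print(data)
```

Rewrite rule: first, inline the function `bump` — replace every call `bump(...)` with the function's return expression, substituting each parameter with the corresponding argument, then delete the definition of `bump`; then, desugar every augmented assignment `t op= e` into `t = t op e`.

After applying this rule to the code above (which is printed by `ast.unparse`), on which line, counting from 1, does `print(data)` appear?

Transformed code:
out = (out % data - out % data + (out % data - out % data)) % (data + data)
data = 2 * (out - data - (out - data) + (out - data - (out - data)))
out = out + 33
data = 14
data = data + 15
data = data * (data + data)
print(data)

7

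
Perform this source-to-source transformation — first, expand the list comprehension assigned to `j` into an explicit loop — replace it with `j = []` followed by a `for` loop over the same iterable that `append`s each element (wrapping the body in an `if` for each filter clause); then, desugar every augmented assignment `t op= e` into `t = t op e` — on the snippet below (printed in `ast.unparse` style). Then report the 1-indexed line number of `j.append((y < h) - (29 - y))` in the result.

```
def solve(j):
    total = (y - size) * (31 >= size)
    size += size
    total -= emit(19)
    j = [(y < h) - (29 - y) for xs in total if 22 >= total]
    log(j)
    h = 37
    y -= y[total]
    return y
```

Transformed code:
def solve(j):
    total = (y - size) * (31 >= size)
    size = size + size
    total = total - emit(19)
    j = []
    for xs in total:
        if 22 >= total:
            j.append((y < h) - (29 - y))
    log(j)
    h = 37
    y = y - y[total]
    return y

8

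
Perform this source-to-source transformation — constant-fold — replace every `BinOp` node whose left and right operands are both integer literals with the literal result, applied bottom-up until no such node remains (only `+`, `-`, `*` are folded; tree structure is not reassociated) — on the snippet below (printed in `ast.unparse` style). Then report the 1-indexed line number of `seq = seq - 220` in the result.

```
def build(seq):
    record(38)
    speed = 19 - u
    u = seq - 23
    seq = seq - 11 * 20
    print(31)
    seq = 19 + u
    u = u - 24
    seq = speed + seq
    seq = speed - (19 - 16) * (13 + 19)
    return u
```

5

Transformed code:
def build(seq):
    record(38)
    speed = 19 - u
    u = seq - 23
    seq = seq - 220
    print(31)
    seq = 19 + u
    u = u - 24
    seq = speed + seq
    seq = speed - 96
    return u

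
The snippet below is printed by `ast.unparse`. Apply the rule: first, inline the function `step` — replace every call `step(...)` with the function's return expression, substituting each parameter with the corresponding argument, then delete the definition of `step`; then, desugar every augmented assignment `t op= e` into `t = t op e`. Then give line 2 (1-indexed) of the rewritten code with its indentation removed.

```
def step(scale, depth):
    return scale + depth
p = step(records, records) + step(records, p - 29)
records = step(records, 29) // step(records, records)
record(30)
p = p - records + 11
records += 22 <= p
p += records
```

records = (records + 29) // (records + records)

Transformed code:
p = records + records + (records + (p - 29))
records = (records + 29) // (records + records)
record(30)
p = p - records + 11
records = records + (22 <= p)
p = p + records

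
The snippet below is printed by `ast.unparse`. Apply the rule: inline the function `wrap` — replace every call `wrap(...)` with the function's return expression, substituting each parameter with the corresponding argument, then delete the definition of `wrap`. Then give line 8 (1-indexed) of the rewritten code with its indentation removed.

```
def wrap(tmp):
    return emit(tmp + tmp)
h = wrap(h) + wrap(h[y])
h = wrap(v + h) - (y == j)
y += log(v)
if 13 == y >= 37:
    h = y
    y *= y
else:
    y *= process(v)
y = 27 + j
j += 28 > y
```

y *= process(v)

Transformed code:
h = emit(h + h) + emit(h[y] + h[y])
h = emit(v + h + (v + h)) - (y == j)
y += log(v)
if 13 == y >= 37:
    h = y
    y *= y
else:
    y *= process(v)
y = 27 + j
j += 28 > y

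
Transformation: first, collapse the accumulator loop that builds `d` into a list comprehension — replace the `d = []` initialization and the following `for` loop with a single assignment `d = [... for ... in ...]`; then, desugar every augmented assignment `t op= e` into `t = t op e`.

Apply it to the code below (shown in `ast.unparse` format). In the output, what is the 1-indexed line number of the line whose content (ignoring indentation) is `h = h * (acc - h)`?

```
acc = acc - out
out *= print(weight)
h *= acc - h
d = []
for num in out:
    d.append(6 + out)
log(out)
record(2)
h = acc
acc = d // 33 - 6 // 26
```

3

Transformed code:
acc = acc - out
out = out * print(weight)
h = h * (acc - h)
d = [6 + out for num in out]
log(out)
record(2)
h = acc
acc = d // 33 - 6 // 26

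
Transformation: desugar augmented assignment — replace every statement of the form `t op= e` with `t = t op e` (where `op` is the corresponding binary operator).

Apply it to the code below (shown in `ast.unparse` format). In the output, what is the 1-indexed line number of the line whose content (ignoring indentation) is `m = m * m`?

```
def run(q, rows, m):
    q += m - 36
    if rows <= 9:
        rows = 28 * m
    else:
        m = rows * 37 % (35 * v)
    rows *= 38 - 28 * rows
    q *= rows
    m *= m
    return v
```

Transformed code:
def run(q, rows, m):
    q = q + (m - 36)
    if rows <= 9:
        rows = 28 * m
    else:
        m = rows * 37 % (35 * v)
    rows = rows * (38 - 28 * rows)
    q = q * rows
    m = m * m
    return v

9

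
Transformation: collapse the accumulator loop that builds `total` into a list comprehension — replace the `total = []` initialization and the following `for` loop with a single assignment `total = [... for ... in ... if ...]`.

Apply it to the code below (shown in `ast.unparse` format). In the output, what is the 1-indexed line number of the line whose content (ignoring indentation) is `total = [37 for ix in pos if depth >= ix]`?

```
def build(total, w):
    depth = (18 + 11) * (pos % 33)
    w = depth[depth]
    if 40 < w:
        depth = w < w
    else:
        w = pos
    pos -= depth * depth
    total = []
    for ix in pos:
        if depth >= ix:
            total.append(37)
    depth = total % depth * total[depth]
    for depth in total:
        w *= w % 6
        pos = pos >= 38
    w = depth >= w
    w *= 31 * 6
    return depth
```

9

Transformed code:
def build(total, w):
    depth = (18 + 11) * (pos % 33)
    w = depth[depth]
    if 40 < w:
        depth = w < w
    else:
        w = pos
    pos -= depth * depth
    total = [37 for ix in pos if depth >= ix]
    depth = total % depth * total[depth]
    for depth in total:
        w *= w % 6
        pos = pos >= 38
    w = depth >= w
    w *= 31 * 6
    return depth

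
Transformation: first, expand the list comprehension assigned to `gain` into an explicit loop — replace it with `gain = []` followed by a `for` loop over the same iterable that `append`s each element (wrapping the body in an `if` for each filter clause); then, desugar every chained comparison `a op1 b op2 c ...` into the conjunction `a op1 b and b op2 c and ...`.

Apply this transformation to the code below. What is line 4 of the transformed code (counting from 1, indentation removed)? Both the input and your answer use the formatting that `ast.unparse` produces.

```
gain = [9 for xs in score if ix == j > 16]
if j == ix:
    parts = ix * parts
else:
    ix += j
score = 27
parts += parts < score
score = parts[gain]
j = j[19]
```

gain.append(9)

Transformed code:
gain = []
for xs in score:
    if ix == j and j > 16:
        gain.append(9)
if j == ix:
    parts = ix * parts
else:
    ix += j
score = 27
parts += parts < score
score = parts[gain]
j = j[19]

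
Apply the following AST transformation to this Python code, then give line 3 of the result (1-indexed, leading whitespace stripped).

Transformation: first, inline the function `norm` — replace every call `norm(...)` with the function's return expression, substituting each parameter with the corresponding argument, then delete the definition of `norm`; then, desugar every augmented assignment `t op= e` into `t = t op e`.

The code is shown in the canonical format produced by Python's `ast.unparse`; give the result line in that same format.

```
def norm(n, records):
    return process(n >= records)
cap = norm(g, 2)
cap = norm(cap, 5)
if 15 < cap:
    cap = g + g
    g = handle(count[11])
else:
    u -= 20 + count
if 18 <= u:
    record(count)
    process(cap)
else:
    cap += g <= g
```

Transformed code:
cap = process(g >= 2)
cap = process(cap >= 5)
if 15 < cap:
    cap = g + g
    g = handle(count[11])
else:
    u = u - (20 + count)
if 18 <= u:
    record(count)
    process(cap)
else:
    cap = cap + (g <= g)

if 15 < cap:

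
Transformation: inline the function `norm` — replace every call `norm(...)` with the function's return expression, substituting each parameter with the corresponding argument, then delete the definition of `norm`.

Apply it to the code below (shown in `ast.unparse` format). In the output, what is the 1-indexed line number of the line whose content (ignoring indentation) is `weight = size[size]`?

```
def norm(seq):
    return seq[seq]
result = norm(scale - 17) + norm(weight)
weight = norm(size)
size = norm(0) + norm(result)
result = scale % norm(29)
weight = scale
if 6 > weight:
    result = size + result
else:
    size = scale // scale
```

Transformed code:
result = (scale - 17)[scale - 17] + weight[weight]
weight = size[size]
size = 0[0] + result[result]
result = scale % 29[29]
weight = scale
if 6 > weight:
    result = size + result
else:
    size = scale // scale

2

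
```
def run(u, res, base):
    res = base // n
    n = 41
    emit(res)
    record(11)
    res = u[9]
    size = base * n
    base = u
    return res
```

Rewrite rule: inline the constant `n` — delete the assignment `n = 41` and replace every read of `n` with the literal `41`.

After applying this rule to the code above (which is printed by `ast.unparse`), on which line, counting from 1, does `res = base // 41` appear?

Transformed code:
def run(u, res, base):
    res = base // 41
    emit(res)
    record(11)
    res = u[9]
    size = base * 41
    base = u
    return res

2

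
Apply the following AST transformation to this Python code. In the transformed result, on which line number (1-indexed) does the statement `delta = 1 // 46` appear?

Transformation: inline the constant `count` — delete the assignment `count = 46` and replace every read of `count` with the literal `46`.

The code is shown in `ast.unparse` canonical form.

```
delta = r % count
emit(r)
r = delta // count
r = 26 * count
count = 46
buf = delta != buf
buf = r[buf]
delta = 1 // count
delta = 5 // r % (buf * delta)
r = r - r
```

Transformed code:
delta = r % 46
emit(r)
r = delta // 46
r = 26 * 46
buf = delta != buf
buf = r[buf]
delta = 1 // 46
delta = 5 // r % (buf * delta)
r = r - r

7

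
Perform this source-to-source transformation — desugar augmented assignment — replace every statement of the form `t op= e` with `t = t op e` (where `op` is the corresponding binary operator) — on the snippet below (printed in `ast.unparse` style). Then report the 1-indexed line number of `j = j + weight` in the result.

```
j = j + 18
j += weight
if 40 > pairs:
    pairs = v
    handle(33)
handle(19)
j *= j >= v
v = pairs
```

2

Transformed code:
j = j + 18
j = j + weight
if 40 > pairs:
    pairs = v
    handle(33)
handle(19)
j = j * (j >= v)
v = pairs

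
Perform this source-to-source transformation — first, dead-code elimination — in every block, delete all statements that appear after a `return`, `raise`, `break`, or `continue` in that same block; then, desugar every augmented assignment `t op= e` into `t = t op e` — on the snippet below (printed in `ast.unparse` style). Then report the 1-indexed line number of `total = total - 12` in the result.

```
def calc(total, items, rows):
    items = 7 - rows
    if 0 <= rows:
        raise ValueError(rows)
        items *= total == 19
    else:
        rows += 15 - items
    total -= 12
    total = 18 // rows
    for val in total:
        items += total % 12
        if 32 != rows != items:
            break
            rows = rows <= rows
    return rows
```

7

Transformed code:
def calc(total, items, rows):
    items = 7 - rows
    if 0 <= rows:
        raise ValueError(rows)
    else:
        rows = rows + (15 - items)
    total = total - 12
    total = 18 // rows
    for val in total:
        items = items + total % 12
        if 32 != rows != items:
            break
    return rows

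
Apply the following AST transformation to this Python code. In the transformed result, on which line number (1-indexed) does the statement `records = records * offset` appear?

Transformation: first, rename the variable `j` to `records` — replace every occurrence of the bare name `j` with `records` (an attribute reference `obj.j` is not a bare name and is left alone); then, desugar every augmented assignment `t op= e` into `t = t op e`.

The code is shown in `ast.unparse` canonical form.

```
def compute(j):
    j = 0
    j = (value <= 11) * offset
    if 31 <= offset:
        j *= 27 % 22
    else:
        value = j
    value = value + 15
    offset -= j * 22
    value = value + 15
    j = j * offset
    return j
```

Transformed code:
def compute(records):
    records = 0
    records = (value <= 11) * offset
    if 31 <= offset:
        records = records * (27 % 22)
    else:
        value = records
    value = value + 15
    offset = offset - records * 22
    value = value + 15
    records = records * offset
    return records

11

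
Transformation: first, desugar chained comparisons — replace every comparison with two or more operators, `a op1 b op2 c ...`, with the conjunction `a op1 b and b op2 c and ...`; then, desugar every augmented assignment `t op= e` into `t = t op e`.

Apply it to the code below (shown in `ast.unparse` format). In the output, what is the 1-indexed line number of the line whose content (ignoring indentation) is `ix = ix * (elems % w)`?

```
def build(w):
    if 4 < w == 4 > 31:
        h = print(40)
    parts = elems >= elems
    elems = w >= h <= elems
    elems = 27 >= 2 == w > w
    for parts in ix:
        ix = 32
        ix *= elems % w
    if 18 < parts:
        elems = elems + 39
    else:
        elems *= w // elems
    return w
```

Transformed code:
def build(w):
    if 4 < w and w == 4 and (4 > 31):
        h = print(40)
    parts = elems >= elems
    elems = w >= h and h <= elems
    elems = 27 >= 2 and 2 == w and (w > w)
    for parts in ix:
        ix = 32
        ix = ix * (elems % w)
    if 18 < parts:
        elems = elems + 39
    else:
        elems = elems * (w // elems)
    return w

9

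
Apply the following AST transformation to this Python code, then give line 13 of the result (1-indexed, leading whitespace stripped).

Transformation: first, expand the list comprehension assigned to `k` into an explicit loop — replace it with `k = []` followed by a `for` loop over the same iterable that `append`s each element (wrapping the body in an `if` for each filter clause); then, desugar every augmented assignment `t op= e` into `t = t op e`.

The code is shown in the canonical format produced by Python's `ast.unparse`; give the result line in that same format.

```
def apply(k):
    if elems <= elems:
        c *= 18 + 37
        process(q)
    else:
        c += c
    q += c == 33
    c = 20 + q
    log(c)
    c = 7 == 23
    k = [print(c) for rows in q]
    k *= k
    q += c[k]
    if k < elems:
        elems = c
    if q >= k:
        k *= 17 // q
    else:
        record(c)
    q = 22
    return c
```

k.append(print(c))

Transformed code:
def apply(k):
    if elems <= elems:
        c = c * (18 + 37)
        process(q)
    else:
        c = c + c
    q = q + (c == 33)
    c = 20 + q
    log(c)
    c = 7 == 23
    k = []
    for rows in q:
        k.append(print(c))
    k = k * k
    q = q + c[k]
    if k < elems:
        elems = c
    if q >= k:
        k = k * (17 // q)
    else:
        record(c)
    q = 22
    return c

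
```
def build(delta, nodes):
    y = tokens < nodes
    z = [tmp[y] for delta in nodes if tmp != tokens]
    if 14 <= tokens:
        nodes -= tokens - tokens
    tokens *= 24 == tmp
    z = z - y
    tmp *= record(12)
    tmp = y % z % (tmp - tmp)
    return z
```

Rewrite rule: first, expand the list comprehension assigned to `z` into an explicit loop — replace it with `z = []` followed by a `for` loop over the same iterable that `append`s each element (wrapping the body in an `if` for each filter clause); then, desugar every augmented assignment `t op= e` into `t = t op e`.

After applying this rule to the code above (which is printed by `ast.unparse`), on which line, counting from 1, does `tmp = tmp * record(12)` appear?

Transformed code:
def build(delta, nodes):
    y = tokens < nodes
    z = []
    for delta in nodes:
        if tmp != tokens:
            z.append(tmp[y])
    if 14 <= tokens:
        nodes = nodes - (tokens - tokens)
    tokens = tokens * (24 == tmp)
    z = z - y
    tmp = tmp * record(12)
    tmp = y % z % (tmp - tmp)
    return z

11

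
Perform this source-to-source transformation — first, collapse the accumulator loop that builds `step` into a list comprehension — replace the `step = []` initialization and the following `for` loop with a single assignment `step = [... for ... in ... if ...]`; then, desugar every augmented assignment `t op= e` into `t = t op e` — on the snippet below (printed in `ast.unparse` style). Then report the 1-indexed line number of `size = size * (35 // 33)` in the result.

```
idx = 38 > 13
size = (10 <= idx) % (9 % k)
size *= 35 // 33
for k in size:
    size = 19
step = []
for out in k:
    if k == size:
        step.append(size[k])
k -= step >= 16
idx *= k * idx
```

Transformed code:
idx = 38 > 13
size = (10 <= idx) % (9 % k)
size = size * (35 // 33)
for k in size:
    size = 19
step = [size[k] for out in k if k == size]
k = k - (step >= 16)
idx = idx * (k * idx)

3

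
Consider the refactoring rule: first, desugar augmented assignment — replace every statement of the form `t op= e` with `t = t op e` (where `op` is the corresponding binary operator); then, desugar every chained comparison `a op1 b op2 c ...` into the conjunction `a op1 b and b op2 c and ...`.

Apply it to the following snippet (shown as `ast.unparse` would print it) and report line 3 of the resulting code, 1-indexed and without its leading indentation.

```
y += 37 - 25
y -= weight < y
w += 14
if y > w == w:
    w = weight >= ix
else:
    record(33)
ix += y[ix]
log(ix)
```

w = w + 14

Transformed code:
y = y + (37 - 25)
y = y - (weight < y)
w = w + 14
if y > w and w == w:
    w = weight >= ix
else:
    record(33)
ix = ix + y[ix]
log(ix)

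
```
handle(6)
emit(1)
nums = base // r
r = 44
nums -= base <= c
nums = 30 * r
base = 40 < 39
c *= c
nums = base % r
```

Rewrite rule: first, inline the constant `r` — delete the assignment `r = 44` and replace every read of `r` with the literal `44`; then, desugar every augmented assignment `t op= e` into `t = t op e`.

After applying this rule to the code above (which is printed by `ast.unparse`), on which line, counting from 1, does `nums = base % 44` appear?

8

Transformed code:
handle(6)
emit(1)
nums = base // 44
nums = nums - (base <= c)
nums = 30 * 44
base = 40 < 39
c = c * c
nums = base % 44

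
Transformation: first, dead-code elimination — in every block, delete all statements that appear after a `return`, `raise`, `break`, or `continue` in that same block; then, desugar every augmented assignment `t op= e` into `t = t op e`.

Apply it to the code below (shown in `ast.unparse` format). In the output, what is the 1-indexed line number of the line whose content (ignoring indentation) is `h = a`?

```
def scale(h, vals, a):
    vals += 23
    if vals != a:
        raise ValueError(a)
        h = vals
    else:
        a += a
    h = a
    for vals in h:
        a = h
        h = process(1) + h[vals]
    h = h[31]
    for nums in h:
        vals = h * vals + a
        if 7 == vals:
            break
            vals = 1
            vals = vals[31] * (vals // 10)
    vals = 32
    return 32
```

Transformed code:
def scale(h, vals, a):
    vals = vals + 23
    if vals != a:
        raise ValueError(a)
    else:
        a = a + a
    h = a
    for vals in h:
        a = h
        h = process(1) + h[vals]
    h = h[31]
    for nums in h:
        vals = h * vals + a
        if 7 == vals:
            break
    vals = 32
    return 32

7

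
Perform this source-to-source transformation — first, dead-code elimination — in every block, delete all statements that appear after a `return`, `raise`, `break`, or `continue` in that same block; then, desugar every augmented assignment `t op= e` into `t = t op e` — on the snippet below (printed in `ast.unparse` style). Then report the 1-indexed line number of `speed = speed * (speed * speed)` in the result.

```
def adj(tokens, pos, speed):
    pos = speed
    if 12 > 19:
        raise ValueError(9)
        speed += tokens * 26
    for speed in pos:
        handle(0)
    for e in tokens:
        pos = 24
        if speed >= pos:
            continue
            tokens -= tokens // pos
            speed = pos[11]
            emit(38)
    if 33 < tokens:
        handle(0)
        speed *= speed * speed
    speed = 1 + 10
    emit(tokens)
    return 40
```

Transformed code:
def adj(tokens, pos, speed):
    pos = speed
    if 12 > 19:
        raise ValueError(9)
    for speed in pos:
        handle(0)
    for e in tokens:
        pos = 24
        if speed >= pos:
            continue
    if 33 < tokens:
        handle(0)
        speed = speed * (speed * speed)
    speed = 1 + 10
    emit(tokens)
    return 40

13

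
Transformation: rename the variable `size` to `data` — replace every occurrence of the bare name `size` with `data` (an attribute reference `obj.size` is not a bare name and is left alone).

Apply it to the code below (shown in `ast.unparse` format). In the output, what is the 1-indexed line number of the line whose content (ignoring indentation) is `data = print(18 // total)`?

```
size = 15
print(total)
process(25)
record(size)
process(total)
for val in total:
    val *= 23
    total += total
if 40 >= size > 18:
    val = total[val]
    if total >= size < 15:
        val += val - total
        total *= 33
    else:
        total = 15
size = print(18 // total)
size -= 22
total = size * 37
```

16

Transformed code:
data = 15
print(total)
process(25)
record(data)
process(total)
for val in total:
    val *= 23
    total += total
if 40 >= data > 18:
    val = total[val]
    if total >= data < 15:
        val += val - total
        total *= 33
    else:
        total = 15
data = print(18 // total)
data -= 22
total = data * 37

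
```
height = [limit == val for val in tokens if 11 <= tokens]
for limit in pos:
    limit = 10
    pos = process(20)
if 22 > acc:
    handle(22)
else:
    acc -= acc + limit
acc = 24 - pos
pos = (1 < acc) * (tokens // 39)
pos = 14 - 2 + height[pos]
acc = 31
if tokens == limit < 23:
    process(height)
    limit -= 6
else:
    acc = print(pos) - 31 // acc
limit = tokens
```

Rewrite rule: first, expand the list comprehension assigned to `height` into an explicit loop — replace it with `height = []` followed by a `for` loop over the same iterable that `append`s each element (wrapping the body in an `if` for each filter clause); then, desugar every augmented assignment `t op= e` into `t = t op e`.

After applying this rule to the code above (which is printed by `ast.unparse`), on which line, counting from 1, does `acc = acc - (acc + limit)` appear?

11

Transformed code:
height = []
for val in tokens:
    if 11 <= tokens:
        height.append(limit == val)
for limit in pos:
    limit = 10
    pos = process(20)
if 22 > acc:
    handle(22)
else:
    acc = acc - (acc + limit)
acc = 24 - pos
pos = (1 < acc) * (tokens // 39)
pos = 14 - 2 + height[pos]
acc = 31
if tokens == limit < 23:
    process(height)
    limit = limit - 6
else:
    acc = print(pos) - 31 // acc
limit = tokens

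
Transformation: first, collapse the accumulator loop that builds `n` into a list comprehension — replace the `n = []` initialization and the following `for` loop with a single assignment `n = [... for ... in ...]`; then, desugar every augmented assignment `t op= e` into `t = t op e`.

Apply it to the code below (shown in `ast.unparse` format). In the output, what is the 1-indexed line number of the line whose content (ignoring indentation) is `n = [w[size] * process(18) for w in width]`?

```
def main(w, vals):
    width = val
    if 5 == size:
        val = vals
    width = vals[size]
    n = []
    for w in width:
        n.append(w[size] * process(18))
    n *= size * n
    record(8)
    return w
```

Transformed code:
def main(w, vals):
    width = val
    if 5 == size:
        val = vals
    width = vals[size]
    n = [w[size] * process(18) for w in width]
    n = n * (size * n)
    record(8)
    return w

6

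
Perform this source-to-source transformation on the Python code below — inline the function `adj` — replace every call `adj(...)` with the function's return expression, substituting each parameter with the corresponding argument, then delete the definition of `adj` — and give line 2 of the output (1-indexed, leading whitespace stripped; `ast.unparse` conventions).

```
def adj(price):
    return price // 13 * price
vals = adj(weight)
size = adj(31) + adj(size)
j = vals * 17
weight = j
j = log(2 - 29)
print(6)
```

Transformed code:
vals = weight // 13 * weight
size = 31 // 13 * 31 + size // 13 * size
j = vals * 17
weight = j
j = log(2 - 29)
print(6)

size = 31 // 13 * 31 + size // 13 * size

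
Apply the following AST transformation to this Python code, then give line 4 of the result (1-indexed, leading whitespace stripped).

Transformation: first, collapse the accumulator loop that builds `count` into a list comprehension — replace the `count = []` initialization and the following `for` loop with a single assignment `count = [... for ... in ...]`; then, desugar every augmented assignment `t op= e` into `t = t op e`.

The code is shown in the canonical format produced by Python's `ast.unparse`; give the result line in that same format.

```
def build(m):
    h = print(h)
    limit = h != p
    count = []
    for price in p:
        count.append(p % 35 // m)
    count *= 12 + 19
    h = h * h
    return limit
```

Transformed code:
def build(m):
    h = print(h)
    limit = h != p
    count = [p % 35 // m for price in p]
    count = count * (12 + 19)
    h = h * h
    return limit

count = [p % 35 // m for price in p]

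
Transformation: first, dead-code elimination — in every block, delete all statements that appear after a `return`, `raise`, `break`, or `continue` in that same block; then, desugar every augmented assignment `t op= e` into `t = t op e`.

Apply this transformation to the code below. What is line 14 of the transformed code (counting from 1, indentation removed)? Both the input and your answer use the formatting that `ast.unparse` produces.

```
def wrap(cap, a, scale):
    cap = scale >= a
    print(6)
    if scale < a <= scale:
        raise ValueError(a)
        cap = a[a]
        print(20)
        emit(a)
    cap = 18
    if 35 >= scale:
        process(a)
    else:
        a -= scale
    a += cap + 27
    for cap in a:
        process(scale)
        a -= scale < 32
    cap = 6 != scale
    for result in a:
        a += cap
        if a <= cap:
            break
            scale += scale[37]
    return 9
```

Transformed code:
def wrap(cap, a, scale):
    cap = scale >= a
    print(6)
    if scale < a <= scale:
        raise ValueError(a)
    cap = 18
    if 35 >= scale:
        process(a)
    else:
        a = a - scale
    a = a + (cap + 27)
    for cap in a:
        process(scale)
        a = a - (scale < 32)
    cap = 6 != scale
    for result in a:
        a = a + cap
        if a <= cap:
            break
    return 9

a = a - (scale < 32)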